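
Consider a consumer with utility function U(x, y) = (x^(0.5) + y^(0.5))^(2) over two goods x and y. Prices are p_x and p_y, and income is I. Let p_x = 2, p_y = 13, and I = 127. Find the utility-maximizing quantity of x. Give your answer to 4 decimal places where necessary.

MU_x ∝ x^(-0.5), MU_y ∝ y^(-0.5), so MRS = (y/x)^(0.5) = p_x/p_y.
Hence y/x = (p_x/p_y)^(1/(0.5)), i.e. raised to the 2 power.
With the ratio pinned down, the budget gives x* = I/(p_x + p_y·(y/x)) and y* = (y/x)·x*.
Numerically y/x = 0.023669, so x* = 127/(2 + 13·0.023669) = 55.0333.

x* = 55.0333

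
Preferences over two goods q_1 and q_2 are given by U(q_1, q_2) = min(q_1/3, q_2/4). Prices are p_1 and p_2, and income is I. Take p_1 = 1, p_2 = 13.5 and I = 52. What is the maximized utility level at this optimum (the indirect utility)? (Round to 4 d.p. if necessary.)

Leontief preferences: the optimum is at the kink where q_1/3 = q_2/4, i.e. q_2 = (4/3)·q_1.
Budget: p_1·q_1 + p_2·(4/3)·q_1 = I, so (3·p_1 + 4·p_2)·q_1 = 3·I.
Demand: q_1*(p_1,p_2,I) = 3·I/(3·p_1 + 4·p_2), q_2* = 4·I/(3·p_1 + 4·p_2).
Here 3·1 + 4·13.5 = 57, giving q_1* = 2.7368 and q_2* = 3.6491.
Utility at the optimum: U(2.7368, 3.6491) = 0.9123.

V = 0.9123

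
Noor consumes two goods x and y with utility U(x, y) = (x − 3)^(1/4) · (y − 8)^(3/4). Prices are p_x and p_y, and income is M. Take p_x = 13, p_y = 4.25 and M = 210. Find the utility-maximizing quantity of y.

Let x' = x−3, y' = y−8. MRS = (1/3)·y'/x' = p_x/p_y.
Substituting into the budget: x* = 3 + 0.25·(M − 3·p_x − 8·p_y)/p_x, and y* = 8 + 0.75·(…)/p_y.
Discretionary income = 210 − 3·13 − 8·4.25 = 137; y* = 8 + 0.75·137/4.25 = 32.1765.

y* = 32.1765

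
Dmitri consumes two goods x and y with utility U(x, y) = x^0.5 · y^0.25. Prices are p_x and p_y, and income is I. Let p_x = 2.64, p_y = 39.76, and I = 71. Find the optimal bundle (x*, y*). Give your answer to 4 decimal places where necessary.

x* = 17.9293, y* = 0.5952

At p_x=2.64, p_y=39.76, I=71: x* = 2/3·71/2.64 = 17.9293, y* = 0.5952.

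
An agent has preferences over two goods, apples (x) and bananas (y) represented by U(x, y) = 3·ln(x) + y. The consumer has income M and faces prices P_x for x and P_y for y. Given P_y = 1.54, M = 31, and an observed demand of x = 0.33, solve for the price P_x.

P_x = 14

Set MRS = P_x/P_y: (3/x)/1 = P_x/P_y.
So x*(P_x,P_y) = 3·P_y/P_x, independent of income; and y* = (M − 3·P_y)/P_y.
Set x* = 0.33 in the demand function and solve for P_x: P_x = 14.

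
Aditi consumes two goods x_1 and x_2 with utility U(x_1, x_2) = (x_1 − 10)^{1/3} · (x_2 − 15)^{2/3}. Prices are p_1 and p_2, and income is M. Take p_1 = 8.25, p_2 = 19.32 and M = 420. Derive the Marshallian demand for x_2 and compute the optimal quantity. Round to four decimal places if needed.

MRS = (1/2)·(x_2−15)/(x_1−10). Tangency with p_1/p_2 gives x_2−15 = 2·(p_1/p_2)·(x_1−10).
After buying the subsistence bundle (10, 15), a share 1/3 of the remaining income goes to x_1: x_1* = 10 + 1/3·(M − 10p_1 − 15p_2)/p_1.
Discretionary income = 420 − 10·8.25 − 15·19.32 = 47.7; x_2* = 15 + 2/3·47.7/19.32 = 16.646.

x_2* = 16.646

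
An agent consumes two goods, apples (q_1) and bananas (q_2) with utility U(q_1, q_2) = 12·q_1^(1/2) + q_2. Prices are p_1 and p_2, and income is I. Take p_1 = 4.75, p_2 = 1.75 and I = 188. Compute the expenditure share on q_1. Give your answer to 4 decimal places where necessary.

share on q_1 = 0.1235

Set MRS = p_1/p_2: 6·q_1^(−1/2) = p_1/p_2.
Thus q_1* = (6·p_2/p_1)² — independent of I — with the rest of income spent on q_2.
Plugging in: q_1* = (6·1.75/4.75)² = 4.8864, q_2* = 94.1654.
Expenditure on q_1: 4.75·4.8864 = 23.2105; share = 0.1235.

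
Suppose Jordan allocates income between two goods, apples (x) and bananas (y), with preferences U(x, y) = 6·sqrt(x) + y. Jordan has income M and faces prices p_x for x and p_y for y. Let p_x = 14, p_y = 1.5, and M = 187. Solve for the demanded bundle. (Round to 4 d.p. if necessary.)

x* = 0.1033, y* = 123.7024

Utility is quasi-linear in y; the FOC for x is 3/√x = p_x/p_y.
Solve: √x = 3·p_y/p_x, so x*(p_x,p_y) = (3·p_y/p_x)², and y* = (M − p_x·x*)/p_y.
Plugging in: x* = (3·1.5/14)² = 0.1033, y* = 123.7024.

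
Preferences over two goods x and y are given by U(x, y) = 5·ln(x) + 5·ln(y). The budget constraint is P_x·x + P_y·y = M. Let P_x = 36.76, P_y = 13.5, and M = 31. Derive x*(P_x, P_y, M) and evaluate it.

Demand: x*(P_x,P_y,M) = 0.5·M/P_x and y* = 0.5·M/P_y.
At P_x=36.76, P_y=13.5, M=31: x* = 0.5·31/36.76 = 0.4217.

x* = 0.4217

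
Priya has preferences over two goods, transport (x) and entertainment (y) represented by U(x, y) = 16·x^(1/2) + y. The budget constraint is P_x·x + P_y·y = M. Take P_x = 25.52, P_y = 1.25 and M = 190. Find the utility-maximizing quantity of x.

x* = 0.1535

Thus x* = (8·P_y/P_x)² — independent of M — with the rest of income spent on y.
Plugging in: x* = (8·1.25/25.52)² = 0.1535.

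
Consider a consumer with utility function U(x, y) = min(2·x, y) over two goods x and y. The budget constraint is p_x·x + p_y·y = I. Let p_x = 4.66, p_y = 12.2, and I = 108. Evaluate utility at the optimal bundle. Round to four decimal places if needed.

V = 7.4329

Leontief preferences: the optimum is at the kink where x/1 = y/2, i.e. y = 2·x.
Budget: p_x·x + p_y·2·x = I, so (p_x + 2·p_y)·x = I.
Demand: x*(p_x,p_y,I) = I/(p_x + 2·p_y), y* = 2·I/(p_x + 2·p_y).
Here 4.66 + 2·12.2 = 29.06, giving x* = 3.7164 and y* = 7.4329.
Utility at the optimum: U(3.7164, 7.4329) = 7.4329.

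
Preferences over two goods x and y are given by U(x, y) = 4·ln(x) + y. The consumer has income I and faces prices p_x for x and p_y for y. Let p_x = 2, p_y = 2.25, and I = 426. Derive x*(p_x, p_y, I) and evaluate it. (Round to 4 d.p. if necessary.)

x* = 4.5

So x*(p_x,p_y) = 4·p_y/p_x, independent of income; and y* = (I − 4·p_y)/p_y.
At the given prices: x* = 4·2.25/2 = 4.5.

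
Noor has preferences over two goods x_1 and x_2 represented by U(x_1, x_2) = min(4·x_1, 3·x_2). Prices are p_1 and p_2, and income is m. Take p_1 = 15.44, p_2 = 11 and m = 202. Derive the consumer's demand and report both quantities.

Demand: x_1*(p_1,p_2,m) = 3·m/(3·p_1 + 4·p_2), x_2* = 4·m/(3·p_1 + 4·p_2).
Here 3·15.44 + 4·11 = 90.32, giving x_1* = 6.7095 and x_2* = 8.946.

x_1* = 6.7095, x_2* = 8.946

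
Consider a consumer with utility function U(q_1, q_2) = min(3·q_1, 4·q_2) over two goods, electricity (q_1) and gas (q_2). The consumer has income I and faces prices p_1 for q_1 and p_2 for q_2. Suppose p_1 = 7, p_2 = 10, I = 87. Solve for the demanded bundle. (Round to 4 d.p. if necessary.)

Leontief preferences: the optimum is at the kink where q_1/4 = q_2/3, i.e. q_2 = (3/4)·q_1.
Budget: p_1·q_1 + p_2·(3/4)·q_1 = I, so (4·p_1 + 3·p_2)·q_1 = 4·I.
Demand: q_1*(p_1,p_2,I) = 4·I/(4·p_1 + 3·p_2), q_2* = 3·I/(4·p_1 + 3·p_2).
Here 4·7 + 3·10 = 58, giving q_1* = 6 and q_2* = 4.5.

q_1* = 6, q_2* = 4.5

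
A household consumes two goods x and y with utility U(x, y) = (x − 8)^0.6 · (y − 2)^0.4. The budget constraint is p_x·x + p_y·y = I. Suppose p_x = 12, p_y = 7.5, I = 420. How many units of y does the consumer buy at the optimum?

After buying the subsistence bundle (8, 2), a share 0.6 of the remaining income goes to x: x* = 8 + 0.6·(I − 8p_x − 2p_y)/p_x.
Discretionary income = 420 − 8·12 − 2·7.5 = 309; y* = 2 + 0.4·309/7.5 = 18.48.

y* = 18.48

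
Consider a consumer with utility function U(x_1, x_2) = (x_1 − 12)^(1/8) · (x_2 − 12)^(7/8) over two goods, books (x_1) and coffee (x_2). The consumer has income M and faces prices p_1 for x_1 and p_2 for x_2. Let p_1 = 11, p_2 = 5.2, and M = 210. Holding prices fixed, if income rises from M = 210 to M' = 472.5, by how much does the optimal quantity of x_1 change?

This is Cobb-Douglas in (x_1−12, x_2−12): tangency gives 0.125·p_2·(x_2−12) = 0.875·p_1·(x_1−12).
Substituting into the budget: x_1* = 12 + 0.125·(M − 12·p_1 − 12·p_2)/p_1, and x_2* = 12 + 0.875·(…)/p_2.
Discretionary income = 210 − 12·11 − 12·5.2 = 15.6; x_1* = 12 + 0.125·15.6/11 = 12.1773.
At M' = 472.5: x_1* = 15.1602. Change: 15.1602 − 12.1773 = 2.983.

Δx_1* = 2.983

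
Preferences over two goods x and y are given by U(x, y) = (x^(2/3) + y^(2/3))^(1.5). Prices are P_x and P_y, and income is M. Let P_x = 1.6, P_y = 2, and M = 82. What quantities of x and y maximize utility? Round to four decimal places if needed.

x* = 31.25, y* = 16

From the CES first-order condition, (y/x)^(1/3) = P_x/P_y.
Hence y/x = (P_x/P_y)^(1/(1/3)), i.e. raised to the 3 power.
With the ratio pinned down, the budget gives x* = M/(P_x + P_y·(y/x)) and y* = (y/x)·x*.
Numerically y/x = 0.512, so x* = 82/(1.6 + 2·0.512) = 31.25 and y* = 0.512·31.25 = 16.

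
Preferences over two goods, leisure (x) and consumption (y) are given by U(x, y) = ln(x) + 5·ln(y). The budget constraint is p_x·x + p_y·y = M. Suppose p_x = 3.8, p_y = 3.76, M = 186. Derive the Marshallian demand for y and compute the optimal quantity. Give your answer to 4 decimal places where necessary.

The MRS is (1/5)·y/x. Set MRS = p_x/p_y.
So p_y·y = 5·p_x·x; combined with the budget, a share 1/6 of income goes to x.
Demand: x*(p_x,p_y,M) = 1/6·M/p_x and y* = 5/6·M/p_y.
At p_x=3.8, p_y=3.76, M=186: y* = 5/6·186/3.76 = 41.2234.

y* = 41.2234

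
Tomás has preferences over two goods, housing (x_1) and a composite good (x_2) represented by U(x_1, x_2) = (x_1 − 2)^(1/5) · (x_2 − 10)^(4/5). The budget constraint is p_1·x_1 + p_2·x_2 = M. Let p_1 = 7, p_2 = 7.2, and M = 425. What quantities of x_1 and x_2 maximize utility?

x_1* = 11.6857, x_2* = 47.6667

Let x_1' = x_1−2, x_2' = x_2−10. MRS = (1/4)·x_2'/x_1' = p_1/p_2.
Substituting into the budget: x_1* = 2 + 0.2·(M − 2·p_1 − 10·p_2)/p_1, and x_2* = 10 + 0.8·(…)/p_2.
Discretionary income = 425 − 2·7 − 10·7.2 = 339; x_1* = 2 + 0.2·339/7 = 11.6857; x_2* = 10 + 0.8·339/7.2 = 47.6667.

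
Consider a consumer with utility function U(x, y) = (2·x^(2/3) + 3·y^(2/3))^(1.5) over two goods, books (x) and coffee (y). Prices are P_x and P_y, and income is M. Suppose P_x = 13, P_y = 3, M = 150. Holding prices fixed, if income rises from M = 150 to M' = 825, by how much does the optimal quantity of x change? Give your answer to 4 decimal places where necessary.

Numerically y/x = 274.625, so x* = 150/(13 + 3·274.625) = 0.1792.
At M' = 825: x* = 0.9858. Change: 0.9858 − 0.1792 = 0.8066.

Δx* = 0.8066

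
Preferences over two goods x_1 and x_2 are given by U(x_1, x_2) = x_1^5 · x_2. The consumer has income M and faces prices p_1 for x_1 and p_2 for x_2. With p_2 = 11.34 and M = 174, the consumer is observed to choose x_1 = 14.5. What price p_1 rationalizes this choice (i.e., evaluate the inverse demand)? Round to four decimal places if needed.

MU_x_1/MU_x_2 = (5·x_2)/(x_1); tangency sets this equal to p_1/p_2.
So 5·p_2·x_2 = p_1·x_1; combined with the budget, a share 5/6 of income goes to x_1.
Demand: x_1*(p_1,p_2,M) = 5/6·M/p_1 and x_2* = 1/6·M/p_2.
Set x_1* = 14.5 in the demand function and solve for p_1: p_1 = 10.

p_1 = 10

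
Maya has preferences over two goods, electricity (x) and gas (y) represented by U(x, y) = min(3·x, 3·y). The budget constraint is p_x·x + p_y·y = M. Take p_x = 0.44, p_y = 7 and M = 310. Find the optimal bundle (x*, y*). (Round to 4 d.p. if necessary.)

x* = 41.6667, y* = 41.6667

Leontief preferences: the optimum is at the kink where x/3 = y/3, i.e. y = x.
Budget: p_x·x + p_y·x = M, so (3·p_x + 3·p_y)·x = 3·M.
Demand: x*(p_x,p_y,M) = 3·M/(3·p_x + 3·p_y), y* = 3·M/(3·p_x + 3·p_y).
Here 3·0.44 + 3·7 = 22.32, giving x* = 41.6667 and y* = 41.6667.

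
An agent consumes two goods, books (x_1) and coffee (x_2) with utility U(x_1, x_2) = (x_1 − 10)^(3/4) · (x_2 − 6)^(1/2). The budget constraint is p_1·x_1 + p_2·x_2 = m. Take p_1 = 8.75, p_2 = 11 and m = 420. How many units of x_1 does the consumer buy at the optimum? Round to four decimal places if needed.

Let x_1' = x_1−10, x_2' = x_2−6. MRS = (3/2)·x_2'/x_1' = p_1/p_2.
After buying the subsistence bundle (10, 6), a share 0.6 of the remaining income goes to x_1: x_1* = 10 + 0.6·(m − 10p_1 − 6p_2)/p_1.
Discretionary income = 420 − 10·8.75 − 6·11 = 266.5; x_1* = 10 + 0.6·266.5/8.75 = 28.2743.

x_1* = 28.2743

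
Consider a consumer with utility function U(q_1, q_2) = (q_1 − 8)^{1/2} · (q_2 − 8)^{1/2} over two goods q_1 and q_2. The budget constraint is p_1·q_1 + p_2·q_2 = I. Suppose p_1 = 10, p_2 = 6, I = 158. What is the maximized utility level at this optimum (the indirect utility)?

V = 1.9365

Substituting into the budget: q_1* = 8 + 0.5·(I − 8·p_1 − 8·p_2)/p_1, and q_2* = 8 + 0.5·(…)/p_2.
Discretionary income = 158 − 8·10 − 8·6 = 30; q_1* = 8 + 0.5·30/10 = 9.5; q_2* = 8 + 0.5·30/6 = 10.5.
Utility at the optimum: U(9.5, 10.5) = 1.9365.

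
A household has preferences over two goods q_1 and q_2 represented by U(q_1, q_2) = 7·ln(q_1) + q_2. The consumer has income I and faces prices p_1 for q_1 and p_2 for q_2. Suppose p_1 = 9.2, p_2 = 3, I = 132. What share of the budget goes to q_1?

share on q_1 = 0.1591

Set MRS = p_1/p_2: (7/q_1)/1 = p_1/p_2.
So q_1*(p_1,p_2) = 7·p_2/p_1, independent of income; and q_2* = (I − 7·p_2)/p_2.
At the given prices: q_1* = 7·3/9.2 = 2.2826, and q_2* = 37.
Expenditure on q_1: 9.2·2.2826 = 21; share = 0.1591.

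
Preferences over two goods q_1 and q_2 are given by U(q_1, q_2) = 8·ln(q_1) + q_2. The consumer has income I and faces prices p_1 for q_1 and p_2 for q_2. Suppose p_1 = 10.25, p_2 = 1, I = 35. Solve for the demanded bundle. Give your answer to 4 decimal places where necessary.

Set MRS = p_1/p_2: (8/q_1)/1 = p_1/p_2.
So q_1*(p_1,p_2) = 8·p_2/p_1, independent of income; and q_2* = (I − 8·p_2)/p_2.
At the given prices: q_1* = 8·1/10.25 = 0.7805, and q_2* = 27.

q_1* = 0.7805, q_2* = 27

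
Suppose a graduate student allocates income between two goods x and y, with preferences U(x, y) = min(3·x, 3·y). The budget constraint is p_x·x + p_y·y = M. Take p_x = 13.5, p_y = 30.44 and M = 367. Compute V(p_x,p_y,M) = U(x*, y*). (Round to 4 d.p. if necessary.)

With perfect complements, no substitution: consume in ratio x:y = 3:3.
Budget: p_x·x + p_y·x = M, so (3·p_x + 3·p_y)·x = 3·M.
Demand: x*(p_x,p_y,M) = 3·M/(3·p_x + 3·p_y), y* = 3·M/(3·p_x + 3·p_y).
Here 3·13.5 + 3·30.44 = 131.82, giving x* = 8.3523 and y* = 8.3523.
Utility at the optimum: U(8.3523, 8.3523) = 25.0569.

V = 25.0569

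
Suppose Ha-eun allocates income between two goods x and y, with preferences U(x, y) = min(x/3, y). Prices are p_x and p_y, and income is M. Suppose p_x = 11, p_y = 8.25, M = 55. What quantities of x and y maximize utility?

With perfect complements, no substitution: consume in ratio x:y = 3:1.
Budget: p_x·x + p_y·(1/3)·x = M, so (3·p_x + p_y)·x = 3·M.
Demand: x*(p_x,p_y,M) = 3·M/(3·p_x + p_y), y* = M/(3·p_x + p_y).
Here 3·11 + 8.25 = 41.25, giving x* = 4 and y* = 1.3333.

x* = 4, y* = 1.3333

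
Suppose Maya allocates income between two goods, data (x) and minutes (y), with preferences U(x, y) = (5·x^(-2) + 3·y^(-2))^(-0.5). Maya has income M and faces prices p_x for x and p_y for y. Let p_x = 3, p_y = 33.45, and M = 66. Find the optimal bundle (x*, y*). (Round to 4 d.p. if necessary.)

x* = 4.223, y* = 1.5943

From the CES first-order condition, (5/3)·(y/x)^(3) = p_x/p_y.
Hence y/x = ((3/5)·p_x/p_y)^(1/(3)), i.e. raised to the 1/3 power.
Substitute y = (y/x)·x into the budget: x* = M/(p_x + p_y·(y/x)).
Numerically y/x = 0.377536, so x* = 66/(3 + 33.45·0.377536) = 4.223 and y* = 0.377536·4.223 = 1.5943.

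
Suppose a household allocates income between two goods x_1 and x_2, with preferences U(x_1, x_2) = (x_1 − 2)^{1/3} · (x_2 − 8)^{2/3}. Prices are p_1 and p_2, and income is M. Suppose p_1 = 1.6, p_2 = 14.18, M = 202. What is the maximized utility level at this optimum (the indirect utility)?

Discretionary income = 202 − 2·1.6 − 8·14.18 = 85.36; x_1* = 2 + 1/3·85.36/1.6 = 19.7833; x_2* = 8 + 2/3·85.36/14.18 = 12.0132.
Utility at the optimum: U(19.7833, 12.0132) = 6.5917.

V = 6.5917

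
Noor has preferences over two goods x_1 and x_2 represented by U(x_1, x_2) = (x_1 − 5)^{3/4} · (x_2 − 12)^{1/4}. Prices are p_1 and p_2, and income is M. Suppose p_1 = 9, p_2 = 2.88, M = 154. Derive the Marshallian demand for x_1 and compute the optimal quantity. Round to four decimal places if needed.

x_1* = 11.2033

This is Cobb-Douglas in (x_1−5, x_2−12): tangency gives 0.75·p_2·(x_2−12) = 0.25·p_1·(x_1−5).
Substituting into the budget: x_1* = 5 + 0.75·(M − 5·p_1 − 12·p_2)/p_1, and x_2* = 12 + 0.25·(…)/p_2.
Discretionary income = 154 − 5·9 − 12·2.88 = 74.44; x_1* = 5 + 0.75·74.44/9 = 11.2033.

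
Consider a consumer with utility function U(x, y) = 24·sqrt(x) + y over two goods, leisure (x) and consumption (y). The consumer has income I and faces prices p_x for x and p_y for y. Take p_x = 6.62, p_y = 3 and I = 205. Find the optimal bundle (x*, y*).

x* = 29.5726, y* = 3.0765

MU_x = 12/√x, MU_y = 1. Tangency: 12/√x = p_x/p_y.
Thus x* = (12·p_y/p_x)² — independent of I — with the rest of income spent on y.
Plugging in: x* = (12·3/6.62)² = 29.5726, y* = 3.0765.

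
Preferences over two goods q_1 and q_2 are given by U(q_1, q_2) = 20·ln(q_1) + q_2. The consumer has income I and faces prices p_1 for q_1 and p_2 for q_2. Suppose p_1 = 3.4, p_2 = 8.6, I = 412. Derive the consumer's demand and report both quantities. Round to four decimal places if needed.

q_1* = 50.5882, q_2* = 27.907

Set MRS = p_1/p_2: (20/q_1)/1 = p_1/p_2.
So q_1*(p_1,p_2) = 20·p_2/p_1, independent of income; and q_2* = (I − 20·p_2)/p_2.
At the given prices: q_1* = 20·8.6/3.4 = 50.5882, and q_2* = 27.907.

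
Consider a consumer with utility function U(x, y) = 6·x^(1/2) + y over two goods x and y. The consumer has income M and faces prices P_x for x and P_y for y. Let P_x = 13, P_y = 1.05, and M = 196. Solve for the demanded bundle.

x* = 0.0587, y* = 185.9397

Set MRS = P_x/P_y: 3·x^(−1/2) = P_x/P_y.
Solve: √x = 3·P_y/P_x, so x*(P_x,P_y) = (3·P_y/P_x)², and y* = (M − P_x·x*)/P_y.
Plugging in: x* = (3·1.05/13)² = 0.0587, y* = 185.9397.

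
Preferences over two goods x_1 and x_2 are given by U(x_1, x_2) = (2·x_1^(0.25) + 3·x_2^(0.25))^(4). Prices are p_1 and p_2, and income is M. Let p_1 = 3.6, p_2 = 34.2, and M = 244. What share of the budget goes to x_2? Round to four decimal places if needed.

share on x_2 = 0.4477

MRS = MU_x_1/MU_x_2 = (2/3)·(x_2/x_1)^(0.75). Set equal to p_1/p_2.
Solve for the ratio: x_2/x_1 = [(3/2)·p_1/p_2]^(4/3).
With the ratio pinned down, the budget gives x_1* = M/(p_1 + p_2·(x_2/x_1)) and x_2* = (x_2/x_1)·x_1*.
Numerically x_2/x_1 = 0.085341, so x_1* = 244/(3.6 + 34.2·0.085341) = 37.431 and x_2* = 0.085341·37.431 = 3.1944.
Expenditure on x_2: 34.2·3.1944 = 109.2483; share = 0.4477.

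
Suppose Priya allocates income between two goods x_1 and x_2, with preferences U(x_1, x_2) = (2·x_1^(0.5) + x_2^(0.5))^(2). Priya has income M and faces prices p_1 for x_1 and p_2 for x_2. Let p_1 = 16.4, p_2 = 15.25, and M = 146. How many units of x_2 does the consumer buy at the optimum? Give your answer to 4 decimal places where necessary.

MRS = MU_x_1/MU_x_2 = 2·(x_2/x_1)^(0.5). Set equal to p_1/p_2.
Solve for the ratio: x_2/x_1 = [(1/2)·p_1/p_2]^(2).
With the ratio pinned down, the budget gives x_1* = M/(p_1 + p_2·(x_2/x_1)) and x_2* = (x_2/x_1)·x_1*.
Numerically x_2/x_1 = 0.289127, so x_1* = 146/(16.4 + 15.25·0.289127) = 7.0161 and x_2* = 0.289127·7.0161 = 2.0286.

x_2* = 2.0286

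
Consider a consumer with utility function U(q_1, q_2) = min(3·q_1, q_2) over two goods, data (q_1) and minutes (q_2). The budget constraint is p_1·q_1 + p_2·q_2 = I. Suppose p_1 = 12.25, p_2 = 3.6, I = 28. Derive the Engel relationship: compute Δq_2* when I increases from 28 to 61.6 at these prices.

Δq_2* = 4.3731

Leontief preferences: the optimum is at the kink where q_1/1 = q_2/3, i.e. q_2 = 3·q_1.
Budget: p_1·q_1 + p_2·3·q_1 = I, so (p_1 + 3·p_2)·q_1 = I.
Demand: q_1*(p_1,p_2,I) = I/(p_1 + 3·p_2), q_2* = 3·I/(p_1 + 3·p_2).
Here 12.25 + 3·3.6 = 23.05, giving q_2* = 3.6443.
At I' = 61.6: q_2* = 8.0174. Change: 8.0174 − 3.6443 = 4.3731.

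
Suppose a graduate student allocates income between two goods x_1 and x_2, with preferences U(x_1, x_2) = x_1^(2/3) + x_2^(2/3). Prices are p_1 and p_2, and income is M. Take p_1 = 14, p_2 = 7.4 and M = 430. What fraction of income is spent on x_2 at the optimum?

share on x_2 = 0.7816

MRS = MU_x_1/MU_x_2 = (x_2/x_1)^(1/3). Set equal to p_1/p_2.
Solve for the ratio: x_2/x_1 = [p_1/p_2]^(3).
Substitute x_2 = (x_2/x_1)·x_1 into the budget: x_1* = M/(p_1 + p_2·(x_2/x_1)).
Numerically x_2/x_1 = 6.771563, so x_1* = 430/(14 + 7.4·6.771563) = 6.7073 and x_2* = 6.771563·6.7073 = 45.4187.
Expenditure on x_2: 7.4·45.4187 = 336.0983; share = 0.7816.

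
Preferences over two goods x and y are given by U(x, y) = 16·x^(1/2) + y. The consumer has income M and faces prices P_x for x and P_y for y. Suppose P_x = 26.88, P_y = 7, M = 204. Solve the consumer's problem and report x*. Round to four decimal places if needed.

x* = 4.3403

Utility is quasi-linear in y; the FOC for x is 8/√x = P_x/P_y.
Thus x* = (8·P_y/P_x)² — independent of M — with the rest of income spent on y.
Plugging in: x* = (8·7/26.88)² = 4.3403.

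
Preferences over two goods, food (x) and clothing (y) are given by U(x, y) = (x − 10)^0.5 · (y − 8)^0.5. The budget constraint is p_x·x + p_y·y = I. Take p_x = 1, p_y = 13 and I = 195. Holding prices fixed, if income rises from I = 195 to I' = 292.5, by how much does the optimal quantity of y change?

MRS = (y−8)/(x−10). Tangency with p_x/p_y gives y−8 = (p_x/p_y)·(x−10).
Substituting into the budget: x* = 10 + 0.5·(I − 10·p_x − 8·p_y)/p_x, and y* = 8 + 0.5·(…)/p_y.
Discretionary income = 195 − 10·1 − 8·13 = 81; y* = 8 + 0.5·81/13 = 11.1154.
At I' = 292.5: y* = 14.8654. Change: 14.8654 − 11.1154 = 3.75.

Δy* = 3.75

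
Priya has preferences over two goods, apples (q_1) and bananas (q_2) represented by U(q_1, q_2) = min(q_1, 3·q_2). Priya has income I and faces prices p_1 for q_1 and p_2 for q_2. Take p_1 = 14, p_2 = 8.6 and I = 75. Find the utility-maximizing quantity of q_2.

Demand: q_1*(p_1,p_2,I) = 3·I/(3·p_1 + p_2), q_2* = I/(3·p_1 + p_2).
Here 3·14 + 8.6 = 50.6, giving q_2* = 1.4822.

q_2* = 1.4822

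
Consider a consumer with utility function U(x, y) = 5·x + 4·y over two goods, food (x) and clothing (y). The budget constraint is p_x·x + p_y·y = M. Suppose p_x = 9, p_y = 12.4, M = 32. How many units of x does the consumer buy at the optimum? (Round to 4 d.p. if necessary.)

x gives more utility per dollar, so spend all income on x: x* = M/p_x, y* = 0.
Numerically: x* = 3.5556, y* = 0.

x* = 3.5556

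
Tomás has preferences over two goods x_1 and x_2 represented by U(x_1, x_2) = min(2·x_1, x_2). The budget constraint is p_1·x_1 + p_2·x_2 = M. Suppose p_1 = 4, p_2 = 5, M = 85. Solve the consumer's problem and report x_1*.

x_1* = 6.0714

Demand: x_1*(p_1,p_2,M) = M/(p_1 + 2·p_2), x_2* = 2·M/(p_1 + 2·p_2).
Here 4 + 2·5 = 14, giving x_1* = 6.0714.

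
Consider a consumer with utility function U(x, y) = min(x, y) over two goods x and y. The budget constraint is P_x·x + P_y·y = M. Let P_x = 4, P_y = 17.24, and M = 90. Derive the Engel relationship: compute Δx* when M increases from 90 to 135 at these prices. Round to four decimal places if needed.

With perfect complements, no substitution: consume in ratio x:y = 1:1.
Budget: P_x·x + P_y·x = M, so (P_x + P_y)·x = M.
Demand: x*(P_x,P_y,M) = M/(P_x + P_y), y* = M/(P_x + P_y).
Here 4 + 17.24 = 21.24, giving x* = 4.2373.
At M' = 135: x* = 6.3559. Change: 6.3559 − 4.2373 = 2.1186.

Δx* = 2.1186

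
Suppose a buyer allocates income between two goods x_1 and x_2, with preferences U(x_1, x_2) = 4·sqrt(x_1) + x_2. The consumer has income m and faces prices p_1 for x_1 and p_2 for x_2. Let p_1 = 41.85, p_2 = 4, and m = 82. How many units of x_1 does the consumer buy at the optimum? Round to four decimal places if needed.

MU_x_1 = 2/√x_1, MU_x_2 = 1. Tangency: 2/√x_1 = p_1/p_2.
Thus x_1* = (2·p_2/p_1)² — independent of m — with the rest of income spent on x_2.
Plugging in: x_1* = (2·4/41.85)² = 0.0365.

x_1* = 0.0365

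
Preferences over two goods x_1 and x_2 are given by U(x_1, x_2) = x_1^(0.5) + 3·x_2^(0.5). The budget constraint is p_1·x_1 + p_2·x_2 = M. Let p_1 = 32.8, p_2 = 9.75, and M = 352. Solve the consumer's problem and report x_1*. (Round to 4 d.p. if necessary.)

x_1* = 0.3431

Substitute x_2 = (x_2/x_1)·x_1 into the budget: x_1* = M/(p_1 + p_2·(x_2/x_1)).
Numerically x_2/x_1 = 101.854675, so x_1* = 352/(32.8 + 9.75·101.854675) = 0.3431.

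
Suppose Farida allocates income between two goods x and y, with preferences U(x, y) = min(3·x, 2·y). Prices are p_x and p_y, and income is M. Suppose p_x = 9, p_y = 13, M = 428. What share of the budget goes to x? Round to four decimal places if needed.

share on x = 0.3158

With perfect complements, no substitution: consume in ratio x:y = 2:3.
Budget: p_x·x + p_y·(3/2)·x = M, so (2·p_x + 3·p_y)·x = 2·M.
Demand: x*(p_x,p_y,M) = 2·M/(2·p_x + 3·p_y), y* = 3·M/(2·p_x + 3·p_y).
Here 2·9 + 3·13 = 57, giving x* = 15.0175 and y* = 22.5263.
Expenditure on x: 9·15.0175 = 135.1579; share = 0.3158.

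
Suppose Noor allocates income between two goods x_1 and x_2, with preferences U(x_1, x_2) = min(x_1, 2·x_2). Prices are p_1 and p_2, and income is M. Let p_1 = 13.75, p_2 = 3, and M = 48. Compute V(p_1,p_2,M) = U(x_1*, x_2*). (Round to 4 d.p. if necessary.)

V = 3.1475

Leontief preferences: the optimum is at the kink where x_1/2 = x_2/1, i.e. x_2 = (1/2)·x_1.
Budget: p_1·x_1 + p_2·(1/2)·x_1 = M, so (2·p_1 + p_2)·x_1 = 2·M.
Demand: x_1*(p_1,p_2,M) = 2·M/(2·p_1 + p_2), x_2* = M/(2·p_1 + p_2).
Here 2·13.75 + 3 = 30.5, giving x_1* = 3.1475 and x_2* = 1.5738.
Utility at the optimum: U(3.1475, 1.5738) = 3.1475.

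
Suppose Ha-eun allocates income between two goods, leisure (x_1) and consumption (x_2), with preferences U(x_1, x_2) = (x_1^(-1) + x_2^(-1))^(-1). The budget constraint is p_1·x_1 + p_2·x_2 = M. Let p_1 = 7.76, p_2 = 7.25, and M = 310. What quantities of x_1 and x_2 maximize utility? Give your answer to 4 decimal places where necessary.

Substitute x_2 = (x_2/x_1)·x_1 into the budget: x_1* = M/(p_1 + p_2·(x_2/x_1)).
Numerically x_2/x_1 = 1.034575, so x_1* = 310/(7.76 + 7.25·1.034575) = 20.3137 and x_2* = 1.034575·20.3137 = 21.016.

x_1* = 20.3137, x_2* = 21.016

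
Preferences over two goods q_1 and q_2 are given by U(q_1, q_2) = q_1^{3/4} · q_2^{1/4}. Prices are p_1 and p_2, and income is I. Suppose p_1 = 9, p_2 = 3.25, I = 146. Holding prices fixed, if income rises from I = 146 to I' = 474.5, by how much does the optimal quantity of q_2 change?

The MRS is 3·q_2/q_1. Set MRS = p_1/p_2.
So 0.75·p_2·q_2 = 0.25·p_1·q_1; combined with the budget, a share 0.75 of income goes to q_1.
Demand: q_1*(p_1,p_2,I) = 0.75·I/p_1 and q_2* = 0.25·I/p_2.
At p_1=9, p_2=3.25, I=146: q_2* = 0.25·146/3.25 = 11.2308.
At I' = 474.5: q_2* = 36.5. Change: 36.5 − 11.2308 = 25.2692.

Δq_2* = 25.2692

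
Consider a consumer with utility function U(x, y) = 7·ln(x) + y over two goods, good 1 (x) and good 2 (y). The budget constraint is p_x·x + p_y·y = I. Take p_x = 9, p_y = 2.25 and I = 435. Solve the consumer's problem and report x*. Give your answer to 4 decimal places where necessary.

MU_x = 7/x, MU_y = 1. Tangency: 7/x = p_x/p_y.
So x*(p_x,p_y) = 7·p_y/p_x, independent of income; and y* = (I − 7·p_y)/p_y.
At the given prices: x* = 7·2.25/9 = 1.75.

x* = 1.75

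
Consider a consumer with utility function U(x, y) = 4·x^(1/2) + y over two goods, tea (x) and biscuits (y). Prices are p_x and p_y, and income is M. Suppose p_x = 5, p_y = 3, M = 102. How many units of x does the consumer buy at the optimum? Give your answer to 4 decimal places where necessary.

MU_x = 2/√x, MU_y = 1. Tangency: 2/√x = p_x/p_y.
Solve: √x = 2·p_y/p_x, so x*(p_x,p_y) = (2·p_y/p_x)², and y* = (M − p_x·x*)/p_y.
Plugging in: x* = (2·3/5)² = 1.44.

x* = 1.44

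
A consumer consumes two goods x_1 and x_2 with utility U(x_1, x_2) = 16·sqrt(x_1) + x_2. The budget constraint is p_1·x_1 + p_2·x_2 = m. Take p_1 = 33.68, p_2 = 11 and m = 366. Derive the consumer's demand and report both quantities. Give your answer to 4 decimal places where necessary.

x_1* = 6.8269, x_2* = 12.3701

Utility is quasi-linear in x_2; the FOC for x_1 is 8/√x_1 = p_1/p_2.
Thus x_1* = (8·p_2/p_1)² — independent of m — with the rest of income spent on x_2.
Plugging in: x_1* = (8·11/33.68)² = 6.8269, x_2* = 12.3701.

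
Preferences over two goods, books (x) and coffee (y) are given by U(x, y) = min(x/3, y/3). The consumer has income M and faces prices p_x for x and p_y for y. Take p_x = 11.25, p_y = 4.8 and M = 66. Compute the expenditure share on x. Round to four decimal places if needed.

share on x = 0.7009

Leontief preferences: the optimum is at the kink where x/3 = y/3, i.e. y = x.
Budget: p_x·x + p_y·x = M, so (3·p_x + 3·p_y)·x = 3·M.
Demand: x*(p_x,p_y,M) = 3·M/(3·p_x + 3·p_y), y* = 3·M/(3·p_x + 3·p_y).
Here 3·11.25 + 3·4.8 = 48.15, giving x* = 4.1121 and y* = 4.1121.
Expenditure on x: 11.25·4.1121 = 46.2617; share = 0.7009.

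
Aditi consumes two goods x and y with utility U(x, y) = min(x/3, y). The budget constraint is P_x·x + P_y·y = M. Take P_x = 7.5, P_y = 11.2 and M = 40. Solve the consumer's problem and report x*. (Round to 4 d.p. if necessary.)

x* = 3.5608

With perfect complements, no substitution: consume in ratio x:y = 3:1.
Budget: P_x·x + P_y·(1/3)·x = M, so (3·P_x + P_y)·x = 3·M.
Demand: x*(P_x,P_y,M) = 3·M/(3·P_x + P_y), y* = M/(3·P_x + P_y).
Here 3·7.5 + 11.2 = 33.7, giving x* = 3.5608.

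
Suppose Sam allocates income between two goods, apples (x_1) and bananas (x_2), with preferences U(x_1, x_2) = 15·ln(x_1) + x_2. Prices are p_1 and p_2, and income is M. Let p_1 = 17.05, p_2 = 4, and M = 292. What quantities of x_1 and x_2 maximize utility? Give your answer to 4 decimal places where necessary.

x_1* = 3.5191, x_2* = 58

MU_x_1 = 15/x_1, MU_x_2 = 1. Tangency: 15/x_1 = p_1/p_2.
So x_1*(p_1,p_2) = 15·p_2/p_1, independent of income; and x_2* = (M − 15·p_2)/p_2.
At the given prices: x_1* = 15·4/17.05 = 3.5191, and x_2* = 58.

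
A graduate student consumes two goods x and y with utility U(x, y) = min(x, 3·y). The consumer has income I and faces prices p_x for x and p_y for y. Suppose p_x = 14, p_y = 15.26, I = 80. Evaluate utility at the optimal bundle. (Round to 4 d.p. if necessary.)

Leontief preferences: the optimum is at the kink where x/3 = y/1, i.e. y = (1/3)·x.
Budget: p_x·x + p_y·(1/3)·x = I, so (3·p_x + p_y)·x = 3·I.
Demand: x*(p_x,p_y,I) = 3·I/(3·p_x + p_y), y* = I/(3·p_x + p_y).
Here 3·14 + 15.26 = 57.26, giving x* = 4.1914 and y* = 1.3971.
Utility at the optimum: U(4.1914, 1.3971) = 4.1914.

V = 4.1914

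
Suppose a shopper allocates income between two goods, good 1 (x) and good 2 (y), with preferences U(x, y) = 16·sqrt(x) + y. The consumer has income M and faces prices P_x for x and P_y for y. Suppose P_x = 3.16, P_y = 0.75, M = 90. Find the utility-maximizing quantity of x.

Set MRS = P_x/P_y: 8·x^(−1/2) = P_x/P_y.
Thus x* = (8·P_y/P_x)² — independent of M — with the rest of income spent on y.
Plugging in: x* = (8·0.75/3.16)² = 3.6052.

x* = 3.6052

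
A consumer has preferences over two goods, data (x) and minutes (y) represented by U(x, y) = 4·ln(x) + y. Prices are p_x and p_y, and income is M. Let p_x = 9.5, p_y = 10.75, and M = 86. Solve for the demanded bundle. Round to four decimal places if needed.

x* = 4.5263, y* = 4

Set MRS = p_x/p_y: (4/x)/1 = p_x/p_y.
So x*(p_x,p_y) = 4·p_y/p_x, independent of income; and y* = (M − 4·p_y)/p_y.
At the given prices: x* = 4·10.75/9.5 = 4.5263, and y* = 4.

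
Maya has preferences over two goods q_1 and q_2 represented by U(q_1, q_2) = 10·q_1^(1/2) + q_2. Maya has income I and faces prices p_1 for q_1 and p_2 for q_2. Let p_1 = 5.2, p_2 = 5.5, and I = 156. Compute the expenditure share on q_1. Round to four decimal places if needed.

share on q_1 = 0.9323

Set MRS = p_1/p_2: 5·q_1^(−1/2) = p_1/p_2.
Solve: √q_1 = 5·p_2/p_1, so q_1*(p_1,p_2) = (5·p_2/p_1)², and q_2* = (I − p_1·q_1*)/p_2.
Plugging in: q_1* = (5·5.5/5.2)² = 27.9678, q_2* = 1.9213.
Expenditure on q_1: 5.2·27.9678 = 145.4327; share = 0.9323.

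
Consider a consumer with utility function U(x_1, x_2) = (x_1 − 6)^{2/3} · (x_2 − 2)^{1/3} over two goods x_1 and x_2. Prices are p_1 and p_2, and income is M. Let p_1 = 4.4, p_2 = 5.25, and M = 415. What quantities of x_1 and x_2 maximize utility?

x_1* = 63.2879, x_2* = 26.0063

Let x_1' = x_1−6, x_2' = x_2−2. MRS = 2·x_2'/x_1' = p_1/p_2.
Substituting into the budget: x_1* = 6 + 2/3·(M − 6·p_1 − 2·p_2)/p_1, and x_2* = 2 + 1/3·(…)/p_2.
Discretionary income = 415 − 6·4.4 − 2·5.25 = 378.1; x_1* = 6 + 2/3·378.1/4.4 = 63.2879; x_2* = 2 + 1/3·378.1/5.25 = 26.0063.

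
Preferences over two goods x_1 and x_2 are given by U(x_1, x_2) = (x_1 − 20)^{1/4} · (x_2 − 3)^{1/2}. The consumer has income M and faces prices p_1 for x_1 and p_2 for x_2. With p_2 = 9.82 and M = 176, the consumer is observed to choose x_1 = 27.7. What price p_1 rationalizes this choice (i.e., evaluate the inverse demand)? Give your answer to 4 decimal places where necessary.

p_1 = 3.4

Let x_1' = x_1−20, x_2' = x_2−3. MRS = (1/2)·x_2'/x_1' = p_1/p_2.
Substituting into the budget: x_1* = 20 + 1/3·(M − 20·p_1 − 3·p_2)/p_1, and x_2* = 3 + 2/3·(…)/p_2.
Set x_1* = 27.7 in the demand function and solve for p_1: p_1 = 3.4.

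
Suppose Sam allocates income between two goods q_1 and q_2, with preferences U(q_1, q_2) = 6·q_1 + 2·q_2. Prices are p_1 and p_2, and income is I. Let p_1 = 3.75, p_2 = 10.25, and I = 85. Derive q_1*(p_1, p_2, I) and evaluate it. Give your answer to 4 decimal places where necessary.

q_1* = 22.6667

Linear utility — the consumer picks whichever good has higher MU/price: 6/3.75 = 1.6 vs 2/10.25 = 0.1951.
q_1 gives more utility per dollar, so spend all income on q_1: q_1* = I/p_1, q_2* = 0.
Numerically: q_1* = 22.6667, q_2* = 0.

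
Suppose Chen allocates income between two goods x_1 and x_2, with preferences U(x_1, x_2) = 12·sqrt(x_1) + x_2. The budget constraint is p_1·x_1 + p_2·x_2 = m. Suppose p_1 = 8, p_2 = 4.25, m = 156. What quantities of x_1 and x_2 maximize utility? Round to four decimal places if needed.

x_1* = 10.1602, x_2* = 17.5809

MU_x_1 = 6/√x_1, MU_x_2 = 1. Tangency: 6/√x_1 = p_1/p_2.
Solve: √x_1 = 6·p_2/p_1, so x_1*(p_1,p_2) = (6·p_2/p_1)², and x_2* = (m − p_1·x_1*)/p_2.
Plugging in: x_1* = (6·4.25/8)² = 10.1602, x_2* = 17.5809.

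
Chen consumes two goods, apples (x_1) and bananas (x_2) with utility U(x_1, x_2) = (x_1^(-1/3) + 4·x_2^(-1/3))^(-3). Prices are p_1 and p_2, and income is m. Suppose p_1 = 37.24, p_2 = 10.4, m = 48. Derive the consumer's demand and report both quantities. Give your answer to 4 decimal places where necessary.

x_1* = 0.4218, x_2* = 3.1052

MU_x_1 ∝ x_1^(-4/3), MU_x_2 ∝ 4·x_2^(-4/3), so MRS = (1/4)·(x_2/x_1)^(4/3) = p_1/p_2.
Hence x_2/x_1 = (4·p_1/p_2)^(1/(4/3)), i.e. raised to the 0.75 power.
Substitute x_2 = (x_2/x_1)·x_1 into the budget: x_1* = m/(p_1 + p_2·(x_2/x_1)).
Numerically x_2/x_1 = 7.362533, so x_1* = 48/(37.24 + 10.4·7.362533) = 0.4218 and x_2* = 7.362533·0.4218 = 3.1052.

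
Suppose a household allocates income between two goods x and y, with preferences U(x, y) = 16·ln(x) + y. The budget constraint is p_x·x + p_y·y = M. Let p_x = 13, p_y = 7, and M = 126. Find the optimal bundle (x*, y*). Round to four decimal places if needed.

x* = 8.6154, y* = 2

MU_x = 16/x, MU_y = 1. Tangency: 16/x = p_x/p_y.
So x*(p_x,p_y) = 16·p_y/p_x, independent of income; and y* = (M − 16·p_y)/p_y.
At the given prices: x* = 16·7/13 = 8.6154, and y* = 2.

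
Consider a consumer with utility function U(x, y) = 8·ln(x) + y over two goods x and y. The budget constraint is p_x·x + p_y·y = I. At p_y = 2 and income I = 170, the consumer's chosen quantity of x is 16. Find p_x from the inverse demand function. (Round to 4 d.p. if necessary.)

p_x = 1

MU_x = 8/x, MU_y = 1. Tangency: 8/x = p_x/p_y.
So x*(p_x,p_y) = 8·p_y/p_x, independent of income; and y* = (I − 8·p_y)/p_y.
Set x* = 16 in the demand function and solve for p_x: p_x = 1.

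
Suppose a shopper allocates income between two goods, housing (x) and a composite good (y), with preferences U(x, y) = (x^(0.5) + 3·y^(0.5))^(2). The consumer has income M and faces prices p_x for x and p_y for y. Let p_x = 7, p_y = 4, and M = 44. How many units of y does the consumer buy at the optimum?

MRS = MU_x/MU_y = (1/3)·(y/x)^(0.5). Set equal to p_x/p_y.
Hence y/x = (3·p_x/p_y)^(1/(0.5)), i.e. raised to the 2 power.
Substitute y = (y/x)·x into the budget: x* = M/(p_x + p_y·(y/x)).
Numerically y/x = 27.5625, so x* = 44/(7 + 4·27.5625) = 0.3753 and y* = 27.5625·0.3753 = 10.3433.

y* = 10.3433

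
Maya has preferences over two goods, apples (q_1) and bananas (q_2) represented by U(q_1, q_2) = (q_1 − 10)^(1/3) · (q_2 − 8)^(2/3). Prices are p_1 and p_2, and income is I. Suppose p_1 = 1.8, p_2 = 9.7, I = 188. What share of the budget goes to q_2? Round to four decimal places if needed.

share on q_2 = 0.7404

This is Cobb-Douglas in (q_1−10, q_2−8): tangency gives 1/3·p_2·(q_2−8) = 2/3·p_1·(q_1−10).
Substituting into the budget: q_1* = 10 + 1/3·(I − 10·p_1 − 8·p_2)/p_1, and q_2* = 8 + 2/3·(…)/p_2.
Discretionary income = 188 − 10·1.8 − 8·9.7 = 92.4; q_1* = 10 + 1/3·92.4/1.8 = 27.1111; q_2* = 8 + 2/3·92.4/9.7 = 14.3505.
Expenditure on q_2: 9.7·14.3505 = 139.2; share = 0.7404.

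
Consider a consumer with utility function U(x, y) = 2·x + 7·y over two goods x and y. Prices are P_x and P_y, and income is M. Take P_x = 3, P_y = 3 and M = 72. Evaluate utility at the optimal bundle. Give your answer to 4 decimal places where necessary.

Perfect substitutes: compare marginal utility per dollar. 2/P_x vs 7/P_y → 0.6667 vs 2.3333.
y gives more utility per dollar, so spend all income on y: y* = M/P_y, x* = 0.
Numerically: x* = 0, y* = 24.
Utility at the optimum: U(0, 24) = 168.

V = 168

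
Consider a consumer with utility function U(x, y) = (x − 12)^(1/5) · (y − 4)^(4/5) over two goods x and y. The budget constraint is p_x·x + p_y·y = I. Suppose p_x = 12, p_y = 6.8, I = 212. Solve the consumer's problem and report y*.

y* = 8.8

Substituting into the budget: x* = 12 + 0.2·(I − 12·p_x − 4·p_y)/p_x, and y* = 4 + 0.8·(…)/p_y.
Discretionary income = 212 − 12·12 − 4·6.8 = 40.8; y* = 4 + 0.8·40.8/6.8 = 8.8.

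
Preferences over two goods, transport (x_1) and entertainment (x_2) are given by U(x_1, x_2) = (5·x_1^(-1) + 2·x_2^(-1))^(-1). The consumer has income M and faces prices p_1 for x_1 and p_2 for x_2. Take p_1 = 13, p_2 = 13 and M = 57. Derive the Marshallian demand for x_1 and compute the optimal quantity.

x_1* = 2.6859

MU_x_1 ∝ 5·x_1^(-2), MU_x_2 ∝ 2·x_2^(-2), so MRS = (5/2)·(x_2/x_1)^(2) = p_1/p_2.
Solve for the ratio: x_2/x_1 = [(2/5)·p_1/p_2]^(0.5).
With the ratio pinned down, the budget gives x_1* = M/(p_1 + p_2·(x_2/x_1)) and x_2* = (x_2/x_1)·x_1*.
Numerically x_2/x_1 = 0.632456, so x_1* = 57/(13 + 13·0.632456) = 2.6859.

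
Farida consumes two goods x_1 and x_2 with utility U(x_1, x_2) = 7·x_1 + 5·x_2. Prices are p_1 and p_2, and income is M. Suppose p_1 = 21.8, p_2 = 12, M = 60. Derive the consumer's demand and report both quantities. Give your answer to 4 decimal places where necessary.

x_2 gives more utility per dollar, so spend all income on x_2: x_2* = M/p_2, x_1* = 0.
Numerically: x_1* = 0, x_2* = 5.

x_1* = 0, x_2* = 5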